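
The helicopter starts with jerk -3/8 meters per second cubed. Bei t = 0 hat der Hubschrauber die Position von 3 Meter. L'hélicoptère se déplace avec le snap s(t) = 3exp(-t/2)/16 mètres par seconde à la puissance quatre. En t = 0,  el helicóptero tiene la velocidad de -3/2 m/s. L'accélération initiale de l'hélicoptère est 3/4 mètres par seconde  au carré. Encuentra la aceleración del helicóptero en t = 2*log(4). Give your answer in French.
Pour résoudre ceci, nous devons prendre 2 intégrales de notre équation du snap s(t) = 3·exp(-t/2)/16. En intégrant le snap et en utilisant la condition initiale j(0) = -3/8, nous obtenons j(t) = -3·exp(-t/2)/8. En intégrant le jerk et en utilisant la condition initiale a(0) = 3/4, nous obtenons a(t) = 3·exp(-t/2)/4. En utilisant a(t) = 3·exp(-t/2)/4 et en substituant t = 2*log(4), nous trouvons a = 3/16.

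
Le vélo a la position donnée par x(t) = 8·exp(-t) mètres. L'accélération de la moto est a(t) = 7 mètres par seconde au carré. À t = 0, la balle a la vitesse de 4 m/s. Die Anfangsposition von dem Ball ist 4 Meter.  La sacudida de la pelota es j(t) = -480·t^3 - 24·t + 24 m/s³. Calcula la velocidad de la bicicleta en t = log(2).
Para resolver esto, necesitamos tomar 1 derivada de nuestra ecuación de la posición x(t) = 8·exp(-t). Derivando la posición, obtenemos la velocidad: v(t) = -8·exp(-t). De la ecuación de la velocidad v(t) = -8·exp(-t), sustituimos t = log(2) para obtener v = -4.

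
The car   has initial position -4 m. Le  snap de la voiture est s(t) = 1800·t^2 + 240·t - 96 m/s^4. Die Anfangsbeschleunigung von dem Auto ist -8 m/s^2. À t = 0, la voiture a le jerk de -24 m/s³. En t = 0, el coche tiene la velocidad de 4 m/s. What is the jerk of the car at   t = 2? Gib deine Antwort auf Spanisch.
Necesitamos integrar nuestra ecuación del snap s(t) = 1800·t^2 + 240·t - 96 1 vez. La antiderivada del snap es la sacudida. Usando j(0) = -24, obtenemos j(t) = 600·t^3 + 120·t^2 - 96·t - 24. Tenemos la sacudida j(t) = 600·t^3 + 120·t^2 - 96·t - 24. Sustituyendo t = 2: j(2) = 5064.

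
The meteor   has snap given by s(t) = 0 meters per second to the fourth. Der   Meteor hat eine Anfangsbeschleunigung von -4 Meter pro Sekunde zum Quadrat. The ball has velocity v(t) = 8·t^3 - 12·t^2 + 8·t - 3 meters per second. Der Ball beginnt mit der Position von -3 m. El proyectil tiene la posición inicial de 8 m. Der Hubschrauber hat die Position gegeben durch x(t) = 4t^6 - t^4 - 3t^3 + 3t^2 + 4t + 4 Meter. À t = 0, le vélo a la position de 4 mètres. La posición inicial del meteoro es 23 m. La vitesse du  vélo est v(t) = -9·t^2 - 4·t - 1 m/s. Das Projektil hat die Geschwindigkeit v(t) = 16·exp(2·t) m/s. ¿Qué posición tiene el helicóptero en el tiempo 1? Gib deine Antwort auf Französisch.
En utilisant x(t) = 4·t^6 - t^4 - 3·t^3 + 3·t^2 + 4·t + 4 et en substituant t = 1, nous trouvons x = 11.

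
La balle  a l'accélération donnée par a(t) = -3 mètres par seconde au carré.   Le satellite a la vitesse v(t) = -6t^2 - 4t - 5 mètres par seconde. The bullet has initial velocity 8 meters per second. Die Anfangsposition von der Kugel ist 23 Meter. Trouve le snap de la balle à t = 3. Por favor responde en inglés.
We must differentiate our acceleration equation a(t) = -3 2 times. Differentiating acceleration, we get jerk: j(t) = 0. The derivative of jerk gives snap: s(t) = 0. Using s(t) = 0 and substituting t = 3, we find s = 0.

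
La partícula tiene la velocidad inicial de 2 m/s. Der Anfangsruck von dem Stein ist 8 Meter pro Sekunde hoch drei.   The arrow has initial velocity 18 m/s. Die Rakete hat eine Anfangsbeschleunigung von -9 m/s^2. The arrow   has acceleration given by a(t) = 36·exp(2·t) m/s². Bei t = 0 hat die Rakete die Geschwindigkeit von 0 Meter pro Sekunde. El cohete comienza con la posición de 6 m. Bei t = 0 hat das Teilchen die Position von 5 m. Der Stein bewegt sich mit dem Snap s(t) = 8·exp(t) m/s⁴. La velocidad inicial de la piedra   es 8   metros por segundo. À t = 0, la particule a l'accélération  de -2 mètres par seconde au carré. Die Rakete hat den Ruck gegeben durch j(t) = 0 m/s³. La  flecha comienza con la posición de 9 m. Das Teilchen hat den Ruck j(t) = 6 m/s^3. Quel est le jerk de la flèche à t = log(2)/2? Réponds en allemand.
Ausgehend von der Beschleunigung a(t) = 36·exp(2·t), nehmen wir 1 Ableitung. Die Ableitung von der Beschleunigung ergibt den Ruck: j(t) = 72·exp(2·t). Mit j(t) = 72·exp(2·t) und Einsetzen von t = log(2)/2, finden wir j = 144.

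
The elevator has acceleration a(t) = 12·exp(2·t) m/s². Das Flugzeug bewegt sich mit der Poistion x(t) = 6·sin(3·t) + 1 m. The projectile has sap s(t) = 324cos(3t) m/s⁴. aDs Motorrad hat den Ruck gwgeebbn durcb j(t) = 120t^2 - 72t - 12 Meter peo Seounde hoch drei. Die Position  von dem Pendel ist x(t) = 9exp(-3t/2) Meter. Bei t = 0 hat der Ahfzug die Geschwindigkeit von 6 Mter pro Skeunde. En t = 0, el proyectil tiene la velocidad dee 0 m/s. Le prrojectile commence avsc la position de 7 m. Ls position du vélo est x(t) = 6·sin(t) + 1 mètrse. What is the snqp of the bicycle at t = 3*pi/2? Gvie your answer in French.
En partant de la position x(t) = 6·sin(t) + 1, nous prenons 4 dérivées. En prenant d/dt de x(t), nous trouvons v(t) = 6·cos(t). En prenant d/dt de v(t), nous trouvons a(t) = -6·sin(t). En dérivant l'accélération, nous obtenons le jerk: j(t) = -6·cos(t). En dérivant le jerk, nous obtenons le snap: s(t) = 6·sin(t). De l'équation du snap s(t) = 6·sin(t), nous substituons t = 3*pi/2 pour obtenir s = -6.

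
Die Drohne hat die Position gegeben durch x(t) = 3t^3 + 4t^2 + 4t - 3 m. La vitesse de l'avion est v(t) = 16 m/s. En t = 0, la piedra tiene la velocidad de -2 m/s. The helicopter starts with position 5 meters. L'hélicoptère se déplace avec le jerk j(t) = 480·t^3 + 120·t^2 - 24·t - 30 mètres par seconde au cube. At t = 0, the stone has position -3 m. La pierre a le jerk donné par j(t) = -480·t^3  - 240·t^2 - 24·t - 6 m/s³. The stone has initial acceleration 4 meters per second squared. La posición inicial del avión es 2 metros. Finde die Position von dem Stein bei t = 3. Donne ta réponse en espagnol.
Necesitamos integrar nuestra ecuación de la sacudida j(t) = -480·t^3 - 240·t^2 - 24·t - 6 3 veces. La integral de la sacudida es la aceleración. Usando a(0) = 4, obtenemos a(t) = -120·t^4 - 80·t^3 - 12·t^2 - 6·t + 4. La integral de la aceleración, con v(0) = -2, da la velocidad: v(t) = -24·t^5 - 20·t^4 - 4·t^3 - 3·t^2 + 4·t - 2. Integrando la velocidad y usando la condición inicial x(0) = -3, obtenemos x(t) = -4·t^6 - 4·t^5 - t^4 - t^3 + 2·t^2 - 2·t - 3. Tenemos la posición x(t) = -4·t^6 - 4·t^5 - t^4 - t^3 + 2·t^2 - 2·t - 3. Sustituyendo t = 3: x(3) = -3987.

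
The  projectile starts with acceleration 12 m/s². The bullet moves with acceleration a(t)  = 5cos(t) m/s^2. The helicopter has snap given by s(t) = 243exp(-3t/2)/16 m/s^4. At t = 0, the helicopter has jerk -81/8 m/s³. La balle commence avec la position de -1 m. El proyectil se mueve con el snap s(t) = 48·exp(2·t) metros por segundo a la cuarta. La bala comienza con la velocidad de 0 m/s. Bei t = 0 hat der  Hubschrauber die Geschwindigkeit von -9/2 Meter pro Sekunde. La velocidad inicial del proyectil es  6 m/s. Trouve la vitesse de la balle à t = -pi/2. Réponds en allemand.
Wir müssen unsere Gleichung für die Beschleunigung a(t) = 5·cos(t) 1-mal integrieren. Mit ∫a(t)dt und Anwendung von v(0) = 0, finden wir v(t) = 5·sin(t). Mit v(t) = 5·sin(t) und Einsetzen von t = -pi/2, finden wir v = -5.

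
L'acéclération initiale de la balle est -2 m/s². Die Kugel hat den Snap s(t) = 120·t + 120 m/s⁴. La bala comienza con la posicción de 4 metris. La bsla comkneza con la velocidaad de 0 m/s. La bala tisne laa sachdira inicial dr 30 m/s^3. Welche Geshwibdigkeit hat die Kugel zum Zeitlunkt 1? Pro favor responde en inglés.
We need to integrate our snap equation s(t) = 120·t + 120 3 times. The integral of snap is jerk. Using j(0) = 30, we get j(t) = 60·t^2 + 120·t + 30. The integral of jerk, with a(0) = -2, gives acceleration: a(t) = 20·t^3 + 60·t^2 + 30·t - 2. Integrating acceleration and using the initial condition v(0) = 0, we get v(t) = t·(5·t^3 + 20·t^2 + 15·t - 2). From the given velocity equation v(t) = t·(5·t^3 + 20·t^2 + 15·t - 2), we substitute t = 1 to get v = 38.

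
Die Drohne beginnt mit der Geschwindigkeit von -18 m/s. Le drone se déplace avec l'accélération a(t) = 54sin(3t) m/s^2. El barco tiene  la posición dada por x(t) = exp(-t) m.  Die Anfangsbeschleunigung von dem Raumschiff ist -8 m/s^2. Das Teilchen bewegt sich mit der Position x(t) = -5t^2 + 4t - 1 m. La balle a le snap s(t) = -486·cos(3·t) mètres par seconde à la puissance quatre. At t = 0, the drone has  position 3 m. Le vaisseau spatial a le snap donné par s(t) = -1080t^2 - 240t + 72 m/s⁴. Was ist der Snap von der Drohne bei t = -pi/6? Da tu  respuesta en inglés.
We must differentiate our acceleration equation a(t) = 54·sin(3·t) 2 times. The derivative of acceleration gives jerk: j(t) = 162·cos(3·t). Differentiating jerk, we get snap: s(t) = -486·sin(3·t). From the given snap equation s(t) = -486·sin(3·t), we substitute t = -pi/6 to get s = 486.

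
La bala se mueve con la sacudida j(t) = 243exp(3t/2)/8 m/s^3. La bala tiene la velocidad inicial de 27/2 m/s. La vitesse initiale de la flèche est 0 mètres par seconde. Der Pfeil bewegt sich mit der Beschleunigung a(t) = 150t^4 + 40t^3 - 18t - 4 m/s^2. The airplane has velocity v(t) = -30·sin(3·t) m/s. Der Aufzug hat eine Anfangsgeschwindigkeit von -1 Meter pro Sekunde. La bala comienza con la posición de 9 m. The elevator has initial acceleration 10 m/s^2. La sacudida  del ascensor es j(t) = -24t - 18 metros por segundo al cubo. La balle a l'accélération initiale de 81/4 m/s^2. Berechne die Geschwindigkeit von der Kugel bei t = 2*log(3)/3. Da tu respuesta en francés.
Pour résoudre ceci, nous devons prendre 2 primitives de notre équation du jerk j(t) = 243·exp(3·t/2)/8. En intégrant le jerk et en utilisant la condition initiale a(0) = 81/4, nous obtenons a(t) = 81·exp(3·t/2)/4. L'intégrale de l'accélération, avec v(0) = 27/2, donne la vitesse: v(t) = 27·exp(3·t/2)/2. Nous avons la vitesse v(t) = 27·exp(3·t/2)/2. En substituant t = 2*log(3)/3: v(2*log(3)/3) = 81/2.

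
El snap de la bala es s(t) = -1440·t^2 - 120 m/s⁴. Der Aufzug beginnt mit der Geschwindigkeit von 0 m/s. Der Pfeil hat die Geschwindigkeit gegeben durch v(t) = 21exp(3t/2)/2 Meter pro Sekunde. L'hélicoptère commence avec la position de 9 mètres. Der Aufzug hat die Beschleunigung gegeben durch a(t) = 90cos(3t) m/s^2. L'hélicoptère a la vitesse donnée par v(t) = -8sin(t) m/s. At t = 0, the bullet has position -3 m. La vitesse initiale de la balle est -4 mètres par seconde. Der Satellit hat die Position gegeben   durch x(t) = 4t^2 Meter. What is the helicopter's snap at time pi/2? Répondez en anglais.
Starting from velocity v(t) = -8·sin(t), we take 3 derivatives. The derivative of velocity gives acceleration: a(t) = -8·cos(t). Taking d/dt of a(t), we find j(t) = 8·sin(t). Differentiating jerk, we get snap: s(t) = 8·cos(t). Using s(t) = 8·cos(t) and substituting t = pi/2, we find s = 0.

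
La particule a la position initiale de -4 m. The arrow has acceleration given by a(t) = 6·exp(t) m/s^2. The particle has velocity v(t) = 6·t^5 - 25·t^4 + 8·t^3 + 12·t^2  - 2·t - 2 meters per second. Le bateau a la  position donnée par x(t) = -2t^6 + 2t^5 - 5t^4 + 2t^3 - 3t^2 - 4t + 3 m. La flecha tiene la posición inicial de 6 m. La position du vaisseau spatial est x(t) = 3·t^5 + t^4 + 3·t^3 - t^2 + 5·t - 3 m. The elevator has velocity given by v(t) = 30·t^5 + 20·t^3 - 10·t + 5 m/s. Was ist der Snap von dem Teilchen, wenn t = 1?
Wir müssen unsere Gleichung für die Geschwindigkeit v(t) = 6·t^5 - 25·t^4 + 8·t^3 + 12·t^2 - 2·t - 2 3-mal ableiten. Die Ableitung von der Geschwindigkeit ergibt die Beschleunigung: a(t) = 30·t^4 - 100·t^3 + 24·t^2 + 24·t - 2. Mit d/dt von a(t) finden wir j(t) = 120·t^3 - 300·t^2 + 48·t + 24. Die Ableitung von dem Ruck ergibt den Snap: s(t) = 360·t^2 - 600·t + 48. Mit s(t) = 360·t^2 - 600·t + 48 und Einsetzen von t = 1, finden wir s = -192.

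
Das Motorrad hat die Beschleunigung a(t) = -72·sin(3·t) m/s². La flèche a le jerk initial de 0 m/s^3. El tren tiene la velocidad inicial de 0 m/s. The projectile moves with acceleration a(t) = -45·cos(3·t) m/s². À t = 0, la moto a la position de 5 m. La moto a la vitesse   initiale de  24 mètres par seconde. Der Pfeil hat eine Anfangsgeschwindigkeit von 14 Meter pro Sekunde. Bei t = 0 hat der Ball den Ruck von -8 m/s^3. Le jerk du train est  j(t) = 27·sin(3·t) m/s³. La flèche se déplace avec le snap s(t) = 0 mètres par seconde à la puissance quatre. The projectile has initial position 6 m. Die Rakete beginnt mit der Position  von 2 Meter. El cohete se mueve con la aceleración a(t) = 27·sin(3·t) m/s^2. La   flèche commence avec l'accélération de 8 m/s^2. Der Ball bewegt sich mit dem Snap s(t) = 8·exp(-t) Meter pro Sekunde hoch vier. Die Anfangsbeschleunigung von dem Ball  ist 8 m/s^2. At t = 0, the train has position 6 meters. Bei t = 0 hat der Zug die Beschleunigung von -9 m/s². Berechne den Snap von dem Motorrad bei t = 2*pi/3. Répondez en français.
Nous devons dériver notre équation de l'accélération a(t) = -72·sin(3·t) 2 fois. En prenant d/dt de a(t), nous trouvons j(t) = -216·cos(3·t). En dérivant le jerk, nous obtenons le snap: s(t) = 648·sin(3·t). De l'équation du snap s(t) = 648·sin(3·t), nous substituons t = 2*pi/3 pour obtenir s = 0.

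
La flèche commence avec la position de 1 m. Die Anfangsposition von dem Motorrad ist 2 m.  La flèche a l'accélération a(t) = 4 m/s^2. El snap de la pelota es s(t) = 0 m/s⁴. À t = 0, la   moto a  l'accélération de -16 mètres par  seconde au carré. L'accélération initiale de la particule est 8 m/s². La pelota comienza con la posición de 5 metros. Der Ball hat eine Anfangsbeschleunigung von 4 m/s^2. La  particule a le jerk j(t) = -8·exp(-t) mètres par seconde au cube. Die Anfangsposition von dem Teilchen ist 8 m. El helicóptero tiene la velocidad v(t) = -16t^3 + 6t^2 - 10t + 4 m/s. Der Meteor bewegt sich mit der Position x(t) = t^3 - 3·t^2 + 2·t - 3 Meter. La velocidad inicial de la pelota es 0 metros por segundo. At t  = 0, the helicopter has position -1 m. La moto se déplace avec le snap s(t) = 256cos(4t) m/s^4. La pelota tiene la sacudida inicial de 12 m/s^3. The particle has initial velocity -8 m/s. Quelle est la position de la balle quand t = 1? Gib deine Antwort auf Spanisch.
Debemos encontrar la antiderivada de nuestra ecuación del snap s(t) = 0 4 veces. La integral del snap es la sacudida. Usando j(0) = 12, obtenemos j(t) = 12. Integrando la sacudida y usando la condición inicial a(0) = 4, obtenemos a(t) = 12·t + 4. Tomando ∫a(t)dt y aplicando v(0) = 0, encontramos v(t) = 2·t·(3·t + 2). La antiderivada de la velocidad es la posición. Usando x(0) = 5, obtenemos x(t) = 2·t^3 + 2·t^2 + 5. De la ecuación de la posición x(t) = 2·t^3 + 2·t^2 + 5, sustituimos t = 1 para obtener x = 9.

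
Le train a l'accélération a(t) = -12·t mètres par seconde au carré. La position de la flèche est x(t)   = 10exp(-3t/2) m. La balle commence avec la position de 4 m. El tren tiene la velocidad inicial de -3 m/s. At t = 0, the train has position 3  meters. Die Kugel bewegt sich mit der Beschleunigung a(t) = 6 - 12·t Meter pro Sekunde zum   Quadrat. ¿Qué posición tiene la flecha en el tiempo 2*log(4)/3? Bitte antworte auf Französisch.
De l'équation de la position x(t) = 10·exp(-3·t/2), nous substituons t = 2*log(4)/3 pour obtenir x = 5/2.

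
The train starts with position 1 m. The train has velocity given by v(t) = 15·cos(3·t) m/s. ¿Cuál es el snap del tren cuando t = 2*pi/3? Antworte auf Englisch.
We must differentiate our velocity equation v(t) = 15·cos(3·t) 3 times. Taking d/dt of v(t), we find a(t) = -45·sin(3·t). Taking d/dt of a(t), we find j(t) = -135·cos(3·t). Differentiating jerk, we get snap: s(t) = 405·sin(3·t). From the given snap equation s(t) = 405·sin(3·t), we substitute t = 2*pi/3 to get s = 0.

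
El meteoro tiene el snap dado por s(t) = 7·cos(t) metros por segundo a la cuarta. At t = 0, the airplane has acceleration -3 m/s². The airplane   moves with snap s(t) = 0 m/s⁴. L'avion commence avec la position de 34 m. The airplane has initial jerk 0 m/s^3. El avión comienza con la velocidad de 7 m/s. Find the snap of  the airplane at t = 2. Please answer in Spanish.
Usando s(t) = 0 y sustituyendo t = 2, encontramos s = 0.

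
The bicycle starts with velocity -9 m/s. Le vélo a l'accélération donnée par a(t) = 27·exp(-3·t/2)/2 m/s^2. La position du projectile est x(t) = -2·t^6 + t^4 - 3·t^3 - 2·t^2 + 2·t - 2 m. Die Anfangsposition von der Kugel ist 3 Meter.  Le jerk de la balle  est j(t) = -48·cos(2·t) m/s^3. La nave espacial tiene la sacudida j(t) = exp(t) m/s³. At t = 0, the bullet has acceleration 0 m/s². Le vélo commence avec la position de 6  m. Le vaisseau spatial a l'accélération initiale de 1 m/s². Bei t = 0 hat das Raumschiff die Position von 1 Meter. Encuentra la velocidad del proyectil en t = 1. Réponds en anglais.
To solve this, we need to take 1 derivative of our position equation x(t) = -2·t^6 + t^4 - 3·t^3 - 2·t^2 + 2·t - 2. Differentiating position, we get velocity: v(t) = -12·t^5 + 4·t^3 - 9·t^2 - 4·t + 2. From the given velocity equation v(t) = -12·t^5 + 4·t^3 - 9·t^2 - 4·t + 2, we substitute t = 1 to get v = -19.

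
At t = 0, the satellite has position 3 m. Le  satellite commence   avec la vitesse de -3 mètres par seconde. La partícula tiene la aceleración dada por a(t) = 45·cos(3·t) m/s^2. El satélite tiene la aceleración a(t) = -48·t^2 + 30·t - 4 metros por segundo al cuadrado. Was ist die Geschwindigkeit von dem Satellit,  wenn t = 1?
Um dies zu lösen, müssen wir 1 Integral unserer Gleichung für die Beschleunigung a(t) = -48·t^2 + 30·t - 4 finden. Die Stammfunktion von der Beschleunigung ist die Geschwindigkeit. Mit v(0) = -3 erhalten wir v(t) = -16·t^3 + 15·t^2 - 4·t - 3. Mit v(t) = -16·t^3 + 15·t^2 - 4·t - 3 und Einsetzen von t = 1, finden wir v = -8.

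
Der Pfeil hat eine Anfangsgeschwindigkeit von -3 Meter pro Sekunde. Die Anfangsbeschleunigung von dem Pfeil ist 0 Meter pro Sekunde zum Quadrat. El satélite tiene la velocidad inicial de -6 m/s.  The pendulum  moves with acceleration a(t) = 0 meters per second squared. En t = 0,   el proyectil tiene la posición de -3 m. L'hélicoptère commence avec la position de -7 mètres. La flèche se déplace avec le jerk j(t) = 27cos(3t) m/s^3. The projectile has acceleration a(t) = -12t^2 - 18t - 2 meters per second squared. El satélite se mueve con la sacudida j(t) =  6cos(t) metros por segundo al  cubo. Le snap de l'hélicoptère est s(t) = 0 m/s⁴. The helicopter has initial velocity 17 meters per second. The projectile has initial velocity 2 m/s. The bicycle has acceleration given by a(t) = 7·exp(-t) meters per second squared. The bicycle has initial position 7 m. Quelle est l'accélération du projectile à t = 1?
En utilisant a(t) = -12·t^2 - 18·t - 2 et en substituant t = 1, nous trouvons a = -32.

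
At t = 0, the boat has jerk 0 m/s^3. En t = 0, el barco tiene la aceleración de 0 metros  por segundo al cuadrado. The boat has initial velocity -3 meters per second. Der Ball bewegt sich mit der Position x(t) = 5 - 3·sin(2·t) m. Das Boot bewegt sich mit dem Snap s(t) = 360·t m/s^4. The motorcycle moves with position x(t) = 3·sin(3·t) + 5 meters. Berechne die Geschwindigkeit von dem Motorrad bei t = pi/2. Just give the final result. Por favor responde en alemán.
Die Geschwindigkeit bei t = pi/2 ist v = 0.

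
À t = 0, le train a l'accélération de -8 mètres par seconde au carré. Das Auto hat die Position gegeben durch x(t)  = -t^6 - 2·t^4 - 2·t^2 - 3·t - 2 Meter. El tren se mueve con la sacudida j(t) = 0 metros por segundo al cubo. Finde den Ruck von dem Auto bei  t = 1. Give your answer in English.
We must differentiate our position equation x(t) = -t^6 - 2·t^4 - 2·t^2 - 3·t - 2 3 times. Taking d/dt of x(t), we find v(t) = -6·t^5 - 8·t^3 - 4·t - 3. The derivative of velocity gives acceleration: a(t) = -30·t^4 - 24·t^2 - 4. Taking d/dt of a(t), we find j(t) = -120·t^3 - 48·t. Using j(t) = -120·t^3 - 48·t and substituting t = 1, we find j = -168.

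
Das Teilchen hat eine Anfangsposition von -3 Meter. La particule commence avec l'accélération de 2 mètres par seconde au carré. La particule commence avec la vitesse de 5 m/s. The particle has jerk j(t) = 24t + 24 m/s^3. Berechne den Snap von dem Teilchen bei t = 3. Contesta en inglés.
Starting from jerk j(t) = 24·t + 24, we take 1 derivative. Differentiating jerk, we get snap: s(t) = 24. We have snap s(t) = 24. Substituting t = 3: s(3) = 24.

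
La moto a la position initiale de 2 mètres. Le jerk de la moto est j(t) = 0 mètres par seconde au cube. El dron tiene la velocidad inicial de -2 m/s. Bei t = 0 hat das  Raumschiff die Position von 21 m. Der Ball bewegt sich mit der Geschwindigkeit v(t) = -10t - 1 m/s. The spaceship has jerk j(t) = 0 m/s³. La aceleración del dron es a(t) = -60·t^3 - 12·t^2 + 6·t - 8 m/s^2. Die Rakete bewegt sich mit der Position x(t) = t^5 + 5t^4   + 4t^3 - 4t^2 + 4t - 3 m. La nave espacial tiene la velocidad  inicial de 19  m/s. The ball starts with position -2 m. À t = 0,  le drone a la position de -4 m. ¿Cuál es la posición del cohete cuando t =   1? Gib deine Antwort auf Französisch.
Nous avons la position x(t) = t^5 + 5·t^4 + 4·t^3 - 4·t^2 + 4·t - 3. En substituant t = 1: x(1) = 7.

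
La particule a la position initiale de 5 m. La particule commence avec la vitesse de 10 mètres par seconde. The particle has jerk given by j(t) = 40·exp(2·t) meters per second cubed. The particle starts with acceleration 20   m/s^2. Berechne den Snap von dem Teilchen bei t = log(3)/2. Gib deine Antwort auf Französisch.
Pour résoudre ceci, nous devons prendre 1 dérivée de notre équation du jerk j(t) = 40·exp(2·t). La dérivée du jerk donne le snap: s(t) = 80·exp(2·t). En utilisant s(t) = 80·exp(2·t) et en substituant t = log(3)/2, nous trouvons s = 240.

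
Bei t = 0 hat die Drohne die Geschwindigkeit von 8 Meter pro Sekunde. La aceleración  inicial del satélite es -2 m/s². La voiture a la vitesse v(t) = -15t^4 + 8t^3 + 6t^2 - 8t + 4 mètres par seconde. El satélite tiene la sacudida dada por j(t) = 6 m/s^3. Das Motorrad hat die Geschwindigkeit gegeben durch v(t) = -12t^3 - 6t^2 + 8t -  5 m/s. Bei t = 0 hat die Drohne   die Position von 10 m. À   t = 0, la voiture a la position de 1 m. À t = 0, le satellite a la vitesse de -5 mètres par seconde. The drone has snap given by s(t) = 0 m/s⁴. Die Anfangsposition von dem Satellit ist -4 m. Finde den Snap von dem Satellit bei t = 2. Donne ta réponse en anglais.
We must differentiate our jerk equation j(t) = 6 1 time. Differentiating jerk, we get snap: s(t) = 0. Using s(t) = 0 and substituting t = 2, we find s = 0.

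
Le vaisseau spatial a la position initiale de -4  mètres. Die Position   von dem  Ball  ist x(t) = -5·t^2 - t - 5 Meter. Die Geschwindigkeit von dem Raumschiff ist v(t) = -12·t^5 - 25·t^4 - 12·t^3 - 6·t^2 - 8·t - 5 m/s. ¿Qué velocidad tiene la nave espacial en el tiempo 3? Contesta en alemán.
Wir haben die Geschwindigkeit v(t) = -12·t^5 - 25·t^4 - 12·t^3 - 6·t^2 - 8·t - 5. Durch Einsetzen von t = 3: v(3) = -5348.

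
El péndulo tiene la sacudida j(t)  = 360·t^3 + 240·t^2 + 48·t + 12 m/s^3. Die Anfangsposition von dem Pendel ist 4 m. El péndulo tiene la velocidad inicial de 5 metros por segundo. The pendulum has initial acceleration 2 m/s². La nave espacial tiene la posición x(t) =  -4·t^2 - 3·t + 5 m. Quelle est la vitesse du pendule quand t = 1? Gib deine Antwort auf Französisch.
Nous devons intégrer notre équation du jerk j(t) = 360·t^3 + 240·t^2 + 48·t + 12 2 fois. En prenant ∫j(t)dt et en appliquant a(0) = 2, nous trouvons a(t) = 90·t^4 + 80·t^3 + 24·t^2 + 12·t + 2. L'intégrale de l'accélération, avec v(0) = 5, donne la vitesse: v(t) = 18·t^5 + 20·t^4 + 8·t^3 + 6·t^2 + 2·t + 5. De l'équation de la vitesse v(t) = 18·t^5 + 20·t^4 + 8·t^3 + 6·t^2 + 2·t + 5, nous substituons t = 1 pour obtenir v = 59.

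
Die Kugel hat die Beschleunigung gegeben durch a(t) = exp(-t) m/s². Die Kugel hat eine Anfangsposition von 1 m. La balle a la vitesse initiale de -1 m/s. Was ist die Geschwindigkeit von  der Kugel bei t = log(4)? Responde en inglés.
To solve this, we need to take 1 integral of our acceleration equation a(t) = exp(-t). Integrating acceleration and using the initial condition v(0) = -1, we get v(t) = -exp(-t). Using v(t) = -exp(-t) and substituting t = log(4), we find v = -1/4.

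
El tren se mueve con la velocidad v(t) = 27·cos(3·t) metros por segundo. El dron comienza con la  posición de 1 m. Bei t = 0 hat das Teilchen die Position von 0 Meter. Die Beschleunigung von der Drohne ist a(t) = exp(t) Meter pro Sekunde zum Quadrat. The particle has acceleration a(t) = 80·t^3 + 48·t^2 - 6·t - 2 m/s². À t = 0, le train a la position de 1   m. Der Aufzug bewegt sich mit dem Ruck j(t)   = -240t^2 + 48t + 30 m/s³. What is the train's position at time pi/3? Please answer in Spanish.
Partiendo de la velocidad v(t) = 27·cos(3·t), tomamos 1 integral. La antiderivada de la velocidad, con x(0) = 1, da la posición: x(t) = 9·sin(3·t) + 1. Usando x(t) = 9·sin(3·t) + 1 y sustituyendo t = pi/3, encontramos x = 1.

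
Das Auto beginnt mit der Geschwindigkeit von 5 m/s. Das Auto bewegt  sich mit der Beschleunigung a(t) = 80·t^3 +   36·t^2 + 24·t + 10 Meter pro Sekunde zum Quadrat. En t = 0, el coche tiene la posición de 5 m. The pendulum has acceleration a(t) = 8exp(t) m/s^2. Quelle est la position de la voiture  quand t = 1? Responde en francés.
Nous devons trouver la primitive de notre équation de l'accélération a(t) = 80·t^3 + 36·t^2 + 24·t + 10 2 fois. En intégrant l'accélération et en utilisant la condition initiale v(0) = 5, nous obtenons v(t) = 20·t^4 + 12·t^3 + 12·t^2 + 10·t + 5. L'intégrale de la vitesse, avec x(0) = 5, donne la position: x(t) = 4·t^5 + 3·t^4 + 4·t^3 + 5·t^2 + 5·t + 5. De l'équation de la position x(t) = 4·t^5 + 3·t^4 + 4·t^3 + 5·t^2 + 5·t + 5, nous substituons t = 1 pour obtenir x = 26.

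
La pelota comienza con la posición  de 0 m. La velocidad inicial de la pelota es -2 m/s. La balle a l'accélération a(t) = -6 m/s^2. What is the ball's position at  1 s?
We need to integrate our acceleration equation a(t) = -6 2 times. The integral of acceleration is velocity. Using v(0) = -2, we get v(t) = -6·t - 2. The antiderivative of velocity is position. Using x(0) = 0, we get x(t) = -3·t^2 - 2·t. From the given position equation x(t) = -3·t^2 - 2·t, we substitute t = 1 to get x = -5.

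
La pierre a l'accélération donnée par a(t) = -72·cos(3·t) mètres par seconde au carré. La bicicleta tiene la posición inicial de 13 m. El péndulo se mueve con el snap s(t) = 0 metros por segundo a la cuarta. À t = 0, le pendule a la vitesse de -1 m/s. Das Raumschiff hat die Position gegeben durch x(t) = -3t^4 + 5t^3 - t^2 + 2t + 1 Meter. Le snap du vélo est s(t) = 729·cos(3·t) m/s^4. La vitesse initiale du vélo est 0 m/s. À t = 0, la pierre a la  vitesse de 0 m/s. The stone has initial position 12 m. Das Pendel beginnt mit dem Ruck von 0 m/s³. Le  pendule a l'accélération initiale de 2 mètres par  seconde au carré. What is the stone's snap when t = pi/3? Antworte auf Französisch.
Nous devons dériver notre équation de l'accélération a(t) = -72·cos(3·t) 2 fois. En prenant d/dt de a(t), nous trouvons j(t) = 216·sin(3·t). La dérivée du jerk donne le snap: s(t) = 648·cos(3·t). De l'équation du snap s(t) = 648·cos(3·t), nous substituons t = pi/3 pour obtenir s = -648.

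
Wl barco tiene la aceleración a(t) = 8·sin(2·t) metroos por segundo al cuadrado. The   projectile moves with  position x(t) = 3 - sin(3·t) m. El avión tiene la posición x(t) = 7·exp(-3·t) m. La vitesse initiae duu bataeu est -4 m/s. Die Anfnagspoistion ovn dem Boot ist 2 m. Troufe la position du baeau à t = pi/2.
En partant de l'accélération a(t) = 8·sin(2·t), nous prenons 2 primitives. L'intégrale de l'accélération est la vitesse. En utilisant v(0) = -4, nous obtenons v(t) = -4·cos(2·t). La primitive de la vitesse est la position. En utilisant x(0) = 2, nous obtenons x(t) = 2 - 2·sin(2·t). De l'équation de la position x(t) = 2 - 2·sin(2·t), nous substituons t = pi/2 pour obtenir x = 2.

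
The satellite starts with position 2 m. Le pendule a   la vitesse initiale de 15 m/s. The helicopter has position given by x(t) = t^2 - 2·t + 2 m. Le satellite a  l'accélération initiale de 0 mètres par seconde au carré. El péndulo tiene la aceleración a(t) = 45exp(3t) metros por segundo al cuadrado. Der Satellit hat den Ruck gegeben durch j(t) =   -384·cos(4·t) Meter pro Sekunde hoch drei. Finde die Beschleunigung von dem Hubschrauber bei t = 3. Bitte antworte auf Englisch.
We must differentiate our position equation x(t) = t^2 - 2·t + 2 2 times. Differentiating position, we get velocity: v(t) = 2·t - 2. Differentiating velocity, we get acceleration: a(t) = 2. From the given acceleration equation a(t) = 2, we substitute t = 3 to get a = 2.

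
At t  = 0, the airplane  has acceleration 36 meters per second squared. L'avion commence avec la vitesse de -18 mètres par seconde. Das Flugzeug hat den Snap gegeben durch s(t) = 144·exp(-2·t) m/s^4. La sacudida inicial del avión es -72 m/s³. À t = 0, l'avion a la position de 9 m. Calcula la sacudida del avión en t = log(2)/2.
Para resolver esto, necesitamos tomar 1 antiderivada de nuestra ecuación del snap s(t) = 144·exp(-2·t). Tomando ∫s(t)dt y aplicando j(0) = -72, encontramos j(t) = -72·exp(-2·t). De la ecuación de la sacudida j(t) = -72·exp(-2·t), sustituimos t = log(2)/2 para obtener j = -36.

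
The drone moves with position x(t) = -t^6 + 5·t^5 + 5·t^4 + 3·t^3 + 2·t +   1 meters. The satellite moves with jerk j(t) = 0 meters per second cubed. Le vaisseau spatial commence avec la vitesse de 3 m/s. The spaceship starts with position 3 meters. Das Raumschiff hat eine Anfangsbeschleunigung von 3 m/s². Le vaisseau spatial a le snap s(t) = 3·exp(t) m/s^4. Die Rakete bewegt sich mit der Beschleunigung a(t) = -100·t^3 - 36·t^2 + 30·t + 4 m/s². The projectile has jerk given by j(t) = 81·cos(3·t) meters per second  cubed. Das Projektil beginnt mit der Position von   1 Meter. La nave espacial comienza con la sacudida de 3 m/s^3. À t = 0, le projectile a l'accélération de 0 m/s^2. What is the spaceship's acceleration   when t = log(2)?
To solve this, we need to take 2 integrals of our snap equation s(t) = 3·exp(t). The integral of snap is jerk. Using j(0) = 3, we get j(t) = 3·exp(t). Taking ∫j(t)dt and applying a(0) = 3, we find a(t) = 3·exp(t). Using a(t) = 3·exp(t) and substituting t = log(2), we find a = 6.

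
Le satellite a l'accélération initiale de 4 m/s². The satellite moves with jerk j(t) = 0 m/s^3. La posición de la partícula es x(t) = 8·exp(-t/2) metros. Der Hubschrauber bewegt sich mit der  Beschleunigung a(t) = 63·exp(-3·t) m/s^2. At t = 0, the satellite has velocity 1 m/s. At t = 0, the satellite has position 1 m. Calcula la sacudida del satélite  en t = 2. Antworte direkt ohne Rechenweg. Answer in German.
Der Ruck bei t = 2 ist j = 0.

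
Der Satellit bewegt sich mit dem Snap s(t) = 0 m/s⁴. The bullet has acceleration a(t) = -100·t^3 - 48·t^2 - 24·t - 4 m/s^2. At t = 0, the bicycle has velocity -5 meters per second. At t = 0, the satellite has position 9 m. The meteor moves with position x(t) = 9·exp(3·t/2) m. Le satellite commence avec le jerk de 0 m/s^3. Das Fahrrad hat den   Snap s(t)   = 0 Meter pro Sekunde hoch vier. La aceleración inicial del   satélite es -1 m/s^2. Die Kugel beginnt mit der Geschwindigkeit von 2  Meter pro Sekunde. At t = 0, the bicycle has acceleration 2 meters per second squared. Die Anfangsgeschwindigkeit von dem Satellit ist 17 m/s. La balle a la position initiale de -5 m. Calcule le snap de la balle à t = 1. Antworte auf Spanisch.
Partiendo de la aceleración a(t) = -100·t^3 - 48·t^2 - 24·t - 4, tomamos 2 derivadas. Derivando la aceleración, obtenemos la sacudida: j(t) = -300·t^2 - 96·t - 24. Tomando d/dt de j(t), encontramos s(t) = -600·t - 96. Usando s(t) = -600·t - 96 y sustituyendo t = 1, encontramos s = -696.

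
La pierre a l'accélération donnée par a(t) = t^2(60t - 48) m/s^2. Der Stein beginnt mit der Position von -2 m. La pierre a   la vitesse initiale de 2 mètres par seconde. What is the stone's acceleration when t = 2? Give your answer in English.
Using a(t) = t^2·(60·t - 48) and substituting t = 2, we find a = 288.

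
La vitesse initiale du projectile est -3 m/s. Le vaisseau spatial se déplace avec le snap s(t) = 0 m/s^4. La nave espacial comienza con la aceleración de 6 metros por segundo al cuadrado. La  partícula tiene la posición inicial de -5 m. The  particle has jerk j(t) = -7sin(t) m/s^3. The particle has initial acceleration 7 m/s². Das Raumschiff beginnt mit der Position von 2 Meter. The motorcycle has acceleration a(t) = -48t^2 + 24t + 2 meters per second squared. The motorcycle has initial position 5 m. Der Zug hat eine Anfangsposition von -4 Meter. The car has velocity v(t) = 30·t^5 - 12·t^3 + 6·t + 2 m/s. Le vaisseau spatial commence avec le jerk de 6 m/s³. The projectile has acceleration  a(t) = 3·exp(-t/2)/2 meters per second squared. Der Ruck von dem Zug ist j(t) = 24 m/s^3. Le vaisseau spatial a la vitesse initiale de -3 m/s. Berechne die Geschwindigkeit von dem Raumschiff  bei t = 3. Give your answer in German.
Ausgehend von dem Snap s(t) = 0, nehmen wir 3 Stammfunktionen. Die Stammfunktion von dem Snap ist der Ruck. Mit j(0) = 6 erhalten wir j(t) = 6. Durch Integration von dem Ruck und Verwendung der Anfangsbedingung a(0) = 6, erhalten wir a(t) = 6·t + 6. Mit ∫a(t)dt und Anwendung von v(0) = -3, finden wir v(t) = 3·t^2 + 6·t - 3. Aus der Gleichung für die Geschwindigkeit v(t) = 3·t^2 + 6·t - 3, setzen wir t = 3 ein und erhalten v = 42.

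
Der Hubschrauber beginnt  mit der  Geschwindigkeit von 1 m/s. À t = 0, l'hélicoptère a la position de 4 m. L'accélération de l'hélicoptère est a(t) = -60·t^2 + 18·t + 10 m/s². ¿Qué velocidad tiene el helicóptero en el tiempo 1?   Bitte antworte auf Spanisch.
Necesitamos integrar nuestra ecuación de la aceleración a(t) = -60·t^2 + 18·t + 10 1 vez. La integral de la aceleración es la velocidad. Usando v(0) = 1, obtenemos v(t) = -20·t^3 + 9·t^2 + 10·t + 1. De la ecuación de la velocidad v(t) = -20·t^3 + 9·t^2 + 10·t + 1, sustituimos t = 1 para obtener v = 0.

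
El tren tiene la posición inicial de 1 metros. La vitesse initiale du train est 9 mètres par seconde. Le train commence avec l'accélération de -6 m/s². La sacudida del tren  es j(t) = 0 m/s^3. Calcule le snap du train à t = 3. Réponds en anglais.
Starting from jerk j(t) = 0, we take 1 derivative. The derivative of jerk gives snap: s(t) = 0. From the given snap equation s(t) = 0, we substitute t = 3 to get s = 0.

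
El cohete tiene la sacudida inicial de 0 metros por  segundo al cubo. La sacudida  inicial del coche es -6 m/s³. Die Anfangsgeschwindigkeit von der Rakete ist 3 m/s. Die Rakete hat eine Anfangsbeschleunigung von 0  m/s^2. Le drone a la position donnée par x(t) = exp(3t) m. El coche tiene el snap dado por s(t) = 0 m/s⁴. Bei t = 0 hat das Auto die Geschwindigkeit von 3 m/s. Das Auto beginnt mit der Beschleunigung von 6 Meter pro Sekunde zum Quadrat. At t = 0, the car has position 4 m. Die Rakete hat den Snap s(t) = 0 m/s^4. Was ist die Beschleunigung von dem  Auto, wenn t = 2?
Wir müssen das Integral unserer Gleichung für den Snap s(t) = 0 2-mal finden. Mit ∫s(t)dt und Anwendung von j(0) = -6, finden wir j(t) = -6. Durch Integration von dem Ruck und Verwendung der Anfangsbedingung a(0) = 6, erhalten wir a(t) = 6 - 6·t. Aus der Gleichung für die Beschleunigung a(t) = 6 - 6·t, setzen wir t = 2 ein und erhalten a = -6.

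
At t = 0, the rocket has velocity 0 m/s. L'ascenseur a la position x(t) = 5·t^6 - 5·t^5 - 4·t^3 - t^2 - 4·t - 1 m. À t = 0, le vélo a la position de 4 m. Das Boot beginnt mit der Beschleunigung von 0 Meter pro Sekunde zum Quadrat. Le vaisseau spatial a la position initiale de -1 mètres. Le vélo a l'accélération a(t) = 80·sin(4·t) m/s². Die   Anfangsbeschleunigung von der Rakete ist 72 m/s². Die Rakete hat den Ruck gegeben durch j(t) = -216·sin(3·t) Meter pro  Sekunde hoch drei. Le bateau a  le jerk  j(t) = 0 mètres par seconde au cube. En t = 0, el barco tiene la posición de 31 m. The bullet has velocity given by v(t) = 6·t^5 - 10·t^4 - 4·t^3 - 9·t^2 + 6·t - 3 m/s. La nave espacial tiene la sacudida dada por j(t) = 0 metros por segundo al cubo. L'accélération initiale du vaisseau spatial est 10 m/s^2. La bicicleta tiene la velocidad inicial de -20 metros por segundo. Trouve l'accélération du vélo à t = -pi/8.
De l'équation de l'accélération a(t) = 80·sin(4·t), nous substituons t = -pi/8 pour obtenir a = -80.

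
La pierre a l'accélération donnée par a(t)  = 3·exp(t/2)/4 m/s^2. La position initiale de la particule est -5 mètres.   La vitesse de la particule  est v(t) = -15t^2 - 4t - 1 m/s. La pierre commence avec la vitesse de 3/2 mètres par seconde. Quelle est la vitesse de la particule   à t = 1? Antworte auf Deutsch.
Mit v(t) = -15·t^2 - 4·t - 1 und Einsetzen von t = 1, finden wir v = -20.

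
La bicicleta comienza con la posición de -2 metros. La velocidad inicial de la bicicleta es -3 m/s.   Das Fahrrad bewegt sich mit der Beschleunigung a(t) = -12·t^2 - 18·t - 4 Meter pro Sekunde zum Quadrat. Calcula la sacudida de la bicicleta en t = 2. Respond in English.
Starting from acceleration a(t) = -12·t^2 - 18·t - 4, we take 1 derivative. Differentiating acceleration, we get jerk: j(t) = -24·t - 18. We have jerk j(t) = -24·t - 18. Substituting t = 2: j(2) = -66.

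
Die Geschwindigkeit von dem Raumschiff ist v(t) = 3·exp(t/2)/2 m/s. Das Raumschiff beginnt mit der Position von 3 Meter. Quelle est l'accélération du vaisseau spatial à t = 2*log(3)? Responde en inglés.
We must differentiate our velocity equation v(t) = 3·exp(t/2)/2 1 time. Taking d/dt of v(t), we find a(t) = 3·exp(t/2)/4. We have acceleration a(t) = 3·exp(t/2)/4. Substituting t = 2*log(3): a(2*log(3)) = 9/4.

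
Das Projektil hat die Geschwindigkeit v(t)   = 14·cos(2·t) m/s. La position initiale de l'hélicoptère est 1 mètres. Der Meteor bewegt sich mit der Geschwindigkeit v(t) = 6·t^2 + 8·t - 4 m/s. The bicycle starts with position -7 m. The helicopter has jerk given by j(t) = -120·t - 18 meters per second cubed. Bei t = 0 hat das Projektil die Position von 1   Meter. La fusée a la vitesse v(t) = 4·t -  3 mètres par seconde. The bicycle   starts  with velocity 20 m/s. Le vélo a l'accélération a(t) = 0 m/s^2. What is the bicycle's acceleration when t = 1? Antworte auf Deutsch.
Mit a(t) = 0 und Einsetzen von t = 1, finden wir a = 0.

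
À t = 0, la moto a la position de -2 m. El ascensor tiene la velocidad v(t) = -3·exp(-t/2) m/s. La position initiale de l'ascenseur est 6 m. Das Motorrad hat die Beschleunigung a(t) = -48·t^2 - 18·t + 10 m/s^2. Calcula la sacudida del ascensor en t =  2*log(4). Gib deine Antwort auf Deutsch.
Um dies zu lösen, müssen wir 2 Ableitungen unserer Gleichung für die Geschwindigkeit v(t) = -3·exp(-t/2) nehmen. Die Ableitung von der Geschwindigkeit ergibt die Beschleunigung: a(t) = 3·exp(-t/2)/2. Durch Ableiten von der Beschleunigung erhalten wir den Ruck: j(t) = -3·exp(-t/2)/4. Mit j(t) = -3·exp(-t/2)/4 und Einsetzen von t = 2*log(4), finden wir j = -3/16.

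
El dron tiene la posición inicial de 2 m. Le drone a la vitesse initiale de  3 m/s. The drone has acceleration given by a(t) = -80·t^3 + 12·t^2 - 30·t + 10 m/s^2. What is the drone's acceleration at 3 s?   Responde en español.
Tenemos la aceleración a(t) = -80·t^3 + 12·t^2 - 30·t + 10. Sustituyendo t = 3: a(3) = -2132.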